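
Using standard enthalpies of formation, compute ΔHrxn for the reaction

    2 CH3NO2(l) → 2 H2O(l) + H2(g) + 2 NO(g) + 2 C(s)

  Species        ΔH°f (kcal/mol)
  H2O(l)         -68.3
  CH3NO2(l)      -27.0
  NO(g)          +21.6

Products: 2·(-68.3) + 1·(+0.0) + 2·(+21.6) + 2·(+0.0) = -93.4
Reactants: 2·(-27.0) = -54.0
ΔHrxn = (-93.4) − (-54.0) = -39.4 kcal/mol

ΔHrxn = -39.4 kcal/mol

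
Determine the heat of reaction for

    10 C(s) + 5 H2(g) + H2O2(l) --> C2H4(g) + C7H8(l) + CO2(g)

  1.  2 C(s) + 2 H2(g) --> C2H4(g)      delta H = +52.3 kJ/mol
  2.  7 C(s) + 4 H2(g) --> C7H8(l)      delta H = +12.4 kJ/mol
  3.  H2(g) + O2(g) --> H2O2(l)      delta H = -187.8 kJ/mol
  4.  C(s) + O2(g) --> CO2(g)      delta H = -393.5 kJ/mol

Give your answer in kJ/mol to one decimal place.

delta H = -141.0 kJ/mol

eq. 1 as written (C2H4(g) already on the product side): +52.3 kJ/mol
eq. 2 as written (C7H8(l) already on the product side): +12.4 kJ/mol
eq. 3 reversed (H2O2(l) must end up as a reactant): +187.8 kJ/mol
eq. 4 as written (CO2(g) already on the product side): -393.5 kJ/mol
delta H = (+52.3) + (+12.4) + (+187.8) + (-393.5) = -141.0 kJ/mol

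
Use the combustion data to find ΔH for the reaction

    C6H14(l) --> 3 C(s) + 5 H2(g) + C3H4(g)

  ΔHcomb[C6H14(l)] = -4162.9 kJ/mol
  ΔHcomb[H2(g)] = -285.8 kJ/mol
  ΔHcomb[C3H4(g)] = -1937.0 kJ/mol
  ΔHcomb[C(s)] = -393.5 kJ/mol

ΔH = 383.6 kJ/mol

Using ΔH = Σ nΔHc°(reactants) − Σ nΔHc°(products):
= [1·(-4162.9)] − [3·(-393.5) + 5·(-285.8) + 1·(-1937.0)]
= 383.6 kJ/mol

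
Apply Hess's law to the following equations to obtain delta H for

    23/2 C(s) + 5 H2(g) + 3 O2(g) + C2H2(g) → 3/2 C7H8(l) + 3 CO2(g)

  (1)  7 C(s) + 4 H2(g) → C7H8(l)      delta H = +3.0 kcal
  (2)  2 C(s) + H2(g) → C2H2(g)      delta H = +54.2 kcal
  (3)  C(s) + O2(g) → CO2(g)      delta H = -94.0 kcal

delta H = -331.7 kcal

(1) × 3/2: (3/2)·(+3.0) = +4.5 kcal
(2) reversed: -54.2 kcal
(3) × 3: (3)·(-94.0) = -282.0 kcal
delta H = (3/2)·(+3.0) + (-1)·(+54.2) + (3)·(-94.0) = -331.7 kcal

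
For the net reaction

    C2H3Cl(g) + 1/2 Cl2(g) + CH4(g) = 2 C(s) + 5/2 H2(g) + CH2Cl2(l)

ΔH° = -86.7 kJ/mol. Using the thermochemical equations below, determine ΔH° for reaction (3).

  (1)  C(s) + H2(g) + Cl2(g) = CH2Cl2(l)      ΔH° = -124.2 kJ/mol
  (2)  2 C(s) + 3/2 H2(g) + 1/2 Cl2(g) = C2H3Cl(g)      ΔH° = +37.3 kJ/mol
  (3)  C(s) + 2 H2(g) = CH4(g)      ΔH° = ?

(1) as written: -124.2 kJ/mol
(2) reversed: -37.3 kJ/mol
(3) reversed: contributes −x
-86.7 = (-124.2) + (-37.3) − x
x = (-86.7 − (-161.5)) / (-1) = -74.8 kJ/mol

ΔH° = -74.8 kJ/mol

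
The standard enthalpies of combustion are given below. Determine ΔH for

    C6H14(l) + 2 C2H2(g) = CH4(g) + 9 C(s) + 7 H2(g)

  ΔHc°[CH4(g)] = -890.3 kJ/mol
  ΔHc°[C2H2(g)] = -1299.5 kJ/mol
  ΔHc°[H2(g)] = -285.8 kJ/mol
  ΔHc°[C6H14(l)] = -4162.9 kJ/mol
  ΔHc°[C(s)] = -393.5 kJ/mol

ΔH = -329.5 kJ/mol

With combustion enthalpies, reactants minus products:
= [1·(-4162.9) + 2·(-1299.5)] − [1·(-890.3) + 9·(-393.5) + 7·(-285.8)]
= -329.5 kJ/mol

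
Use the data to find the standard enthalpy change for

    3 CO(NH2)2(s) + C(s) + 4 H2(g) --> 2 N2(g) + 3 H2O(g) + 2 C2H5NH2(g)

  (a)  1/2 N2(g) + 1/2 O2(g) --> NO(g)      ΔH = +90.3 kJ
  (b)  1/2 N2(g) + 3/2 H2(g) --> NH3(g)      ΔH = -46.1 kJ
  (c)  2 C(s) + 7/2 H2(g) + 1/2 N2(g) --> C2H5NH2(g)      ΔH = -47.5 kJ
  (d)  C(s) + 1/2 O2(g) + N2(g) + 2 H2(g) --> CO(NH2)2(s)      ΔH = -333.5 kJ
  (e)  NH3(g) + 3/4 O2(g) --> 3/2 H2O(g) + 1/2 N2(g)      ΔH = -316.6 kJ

(a): not needed.
(b) × 2: (2)·(-46.1) = -92.2 kJ
(c) × 2: (2)·(-47.5) = -95.0 kJ
(d) reversed and × 3: (-3)·(-333.5) = +1000.5 kJ
(e) × 2: (2)·(-316.6) = -633.2 kJ
Since enthalpy is a state function, ΔH = (2)·(-46.1) + (2)·(-47.5) + (-3)·(-333.5) + (2)·(-316.6) = 180.1 kJ

ΔH = 180.1 kJ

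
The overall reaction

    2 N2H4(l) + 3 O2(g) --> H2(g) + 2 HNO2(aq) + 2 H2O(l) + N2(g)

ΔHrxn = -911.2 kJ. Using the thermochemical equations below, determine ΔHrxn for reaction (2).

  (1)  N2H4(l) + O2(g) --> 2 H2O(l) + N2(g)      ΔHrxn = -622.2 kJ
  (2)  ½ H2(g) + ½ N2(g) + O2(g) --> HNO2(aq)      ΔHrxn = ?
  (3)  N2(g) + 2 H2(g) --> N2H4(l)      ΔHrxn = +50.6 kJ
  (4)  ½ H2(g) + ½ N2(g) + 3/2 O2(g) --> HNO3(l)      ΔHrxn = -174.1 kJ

ΔHrxn = -119.2 kJ

(1) as written: -622.2 kJ
(2) × 2: contributes 2·x
(3) reversed: -50.6 kJ
(4): not needed.
-911.2 = (-622.2) + (-50.6) + 2·x
x = (-911.2 − (-672.8)) / (2) = -119.2 kJ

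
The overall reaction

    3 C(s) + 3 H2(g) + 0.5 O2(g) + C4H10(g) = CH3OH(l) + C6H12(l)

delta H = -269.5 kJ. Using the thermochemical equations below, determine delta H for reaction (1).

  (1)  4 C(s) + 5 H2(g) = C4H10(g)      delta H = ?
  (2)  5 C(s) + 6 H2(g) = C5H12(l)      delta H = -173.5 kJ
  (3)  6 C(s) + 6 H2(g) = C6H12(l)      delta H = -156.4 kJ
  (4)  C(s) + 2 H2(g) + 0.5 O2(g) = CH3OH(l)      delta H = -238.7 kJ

delta H = -125.6 kJ

(1) reversed (reverse to put C4H10(g) on the reactant side): contributes −x
(2): not needed (C5H12(l) appears nowhere else).
(3) as written (C6H12(l) already on the product side): -156.4 kJ
(4) as written (CH3OH(l) already on the product side): -238.7 kJ
-269.5 = (-156.4) + (-238.7) − x
x = (-269.5 − (-395.1)) / (-1) = -125.6 kJ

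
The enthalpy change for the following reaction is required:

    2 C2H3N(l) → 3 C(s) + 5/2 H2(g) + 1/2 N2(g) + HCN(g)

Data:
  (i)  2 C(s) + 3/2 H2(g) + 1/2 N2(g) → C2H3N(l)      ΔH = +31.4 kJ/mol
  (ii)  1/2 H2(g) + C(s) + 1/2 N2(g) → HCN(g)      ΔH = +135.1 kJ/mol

(i) reversed and × 2 (C2H3N(l) must end up as a reactant; scale by 2 for the 2 C2H3N(l)): (-2)·(+31.4) = -62.8 kJ/mol
(ii) as written (HCN(g) already on the product side): +135.1 kJ/mol
ΔH = (-62.8) + (+135.1) = 72.3 kJ/mol

ΔH = 72.3 kJ/mol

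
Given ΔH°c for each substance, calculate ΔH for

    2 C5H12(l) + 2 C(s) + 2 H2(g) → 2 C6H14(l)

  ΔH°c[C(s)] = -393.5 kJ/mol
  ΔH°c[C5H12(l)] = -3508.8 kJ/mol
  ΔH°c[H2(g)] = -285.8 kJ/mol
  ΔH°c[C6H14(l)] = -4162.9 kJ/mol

ΔH = -50.4 kJ/mol

With combustion enthalpies, reactants minus products:
= [2·(-3508.8) + 2·(-393.5) + 2·(-285.8)] − [2·(-4162.9)]
= -50.4 kJ/mol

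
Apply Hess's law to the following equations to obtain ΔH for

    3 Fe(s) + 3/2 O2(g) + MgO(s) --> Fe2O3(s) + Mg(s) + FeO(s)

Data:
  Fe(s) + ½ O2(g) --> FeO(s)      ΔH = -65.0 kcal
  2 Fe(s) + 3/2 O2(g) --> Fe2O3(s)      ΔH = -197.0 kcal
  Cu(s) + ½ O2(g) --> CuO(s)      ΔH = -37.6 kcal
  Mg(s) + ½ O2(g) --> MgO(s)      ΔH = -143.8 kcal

ΔH = -118.2 kcal

equation 1 as written: -65.0 kcal
equation 2 as written: -197.0 kcal
equation 3: not needed.
equation 4 reversed: +143.8 kcal
ΔH = (-65.0) + (-197.0) + (+143.8) = -118.2 kcal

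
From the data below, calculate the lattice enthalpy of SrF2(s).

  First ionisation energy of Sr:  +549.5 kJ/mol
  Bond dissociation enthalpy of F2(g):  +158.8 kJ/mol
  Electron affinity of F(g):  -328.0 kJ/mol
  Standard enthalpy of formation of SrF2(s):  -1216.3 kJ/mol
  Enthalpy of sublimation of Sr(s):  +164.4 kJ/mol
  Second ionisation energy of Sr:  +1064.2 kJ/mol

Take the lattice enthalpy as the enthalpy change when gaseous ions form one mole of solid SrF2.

ΔHf° = 1·ΔHsub + 1·(ΣIE) + 1·D(F2) + 2·EA + U
-1216.3 = 1·(+164.4) + 1·(+1613.7) + 1·(+158.8) + 2·(-328.0) + U
U = -1216.3 − (+1280.9) = -2497.2 kJ/mol

U = -2497.2 kJ/mol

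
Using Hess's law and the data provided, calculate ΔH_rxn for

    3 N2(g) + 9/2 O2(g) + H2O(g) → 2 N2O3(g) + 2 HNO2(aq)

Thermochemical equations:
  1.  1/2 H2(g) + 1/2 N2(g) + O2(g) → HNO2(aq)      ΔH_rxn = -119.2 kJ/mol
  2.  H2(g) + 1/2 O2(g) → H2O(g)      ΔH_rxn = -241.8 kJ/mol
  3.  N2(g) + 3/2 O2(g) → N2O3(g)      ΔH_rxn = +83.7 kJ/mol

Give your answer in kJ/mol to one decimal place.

ΔH_rxn = 170.8 kJ/mol

eq. 1 × 2 (×2 to match 2 HNO2(aq) in the target): (2)·(-119.2) = -238.4 kJ/mol
eq. 2 reversed (H2O(g) must end up as a reactant): +241.8 kJ/mol
eq. 3 × 2 (×2 to match 2 N2O3(g) in the target): (2)·(+83.7) = +167.4 kJ/mol
By Hess's law, ΔH_rxn = (2)·(-119.2) + (-1)·(-241.8) + (2)·(+83.7) = 170.8 kJ/mol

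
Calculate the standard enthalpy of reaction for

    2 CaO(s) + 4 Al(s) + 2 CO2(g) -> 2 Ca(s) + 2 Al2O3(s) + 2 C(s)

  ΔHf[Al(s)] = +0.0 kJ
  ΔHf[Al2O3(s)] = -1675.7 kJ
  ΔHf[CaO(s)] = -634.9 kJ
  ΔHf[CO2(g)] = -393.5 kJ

ΔH°rxn = -1294.6 kJ

Products: 2·(+0.0) + 2·(-1675.7) + 2·(+0.0) = -3351.4
Reactants: 2·(-634.9) + 4·(+0.0) + 2·(-393.5) = -2056.8
ΔH°rxn = (-3351.4) − (-2056.8) = -1294.6 kJ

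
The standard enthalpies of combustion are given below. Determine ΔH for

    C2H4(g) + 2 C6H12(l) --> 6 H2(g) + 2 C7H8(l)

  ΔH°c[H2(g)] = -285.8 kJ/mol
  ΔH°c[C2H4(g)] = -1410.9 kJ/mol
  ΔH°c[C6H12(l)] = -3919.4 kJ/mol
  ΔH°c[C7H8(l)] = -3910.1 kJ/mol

With combustion enthalpies, reactants minus products:
= [1·(-1410.9) + 2·(-3919.4)] − [6·(-285.8) + 2·(-3910.1)]
= 285.3 kJ/mol

ΔH = 285.3 kJ/mol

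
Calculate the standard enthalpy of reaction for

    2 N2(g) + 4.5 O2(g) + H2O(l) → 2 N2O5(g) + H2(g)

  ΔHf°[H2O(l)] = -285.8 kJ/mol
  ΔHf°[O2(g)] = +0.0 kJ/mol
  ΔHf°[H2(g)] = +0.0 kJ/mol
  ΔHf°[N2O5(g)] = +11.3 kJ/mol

Products: 2·(+11.3) + 1·(+0.0) = +22.6
Reactants: 2·(+0.0) + 9/2·(+0.0) + 1·(-285.8) = -285.8
ΔH°rxn = (+22.6) − (-285.8) = 308.4 kJ/mol

ΔH°rxn = 308.4 kJ/mol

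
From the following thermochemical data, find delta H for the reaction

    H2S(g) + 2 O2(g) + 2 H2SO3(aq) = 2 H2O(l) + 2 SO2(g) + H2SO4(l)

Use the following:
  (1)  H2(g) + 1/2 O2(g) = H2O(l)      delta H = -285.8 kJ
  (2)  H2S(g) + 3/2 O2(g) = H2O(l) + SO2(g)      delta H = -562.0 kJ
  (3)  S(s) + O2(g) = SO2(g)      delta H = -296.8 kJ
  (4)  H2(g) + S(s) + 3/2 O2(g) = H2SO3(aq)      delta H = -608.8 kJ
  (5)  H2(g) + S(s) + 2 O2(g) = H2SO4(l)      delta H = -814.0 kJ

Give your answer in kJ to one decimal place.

delta H = -741.0 kJ

(1) as written: -285.8 kJ
(2) as written: -562.0 kJ
(3) as written: -296.8 kJ
(4) reversed and × 2: (-2)·(-608.8) = +1217.6 kJ
(5) as written: -814.0 kJ
delta H = (1)·(-285.8) + (1)·(-562.0) + (1)·(-296.8) + (-2)·(-608.8) + (1)·(-814.0) = -741.0 kJ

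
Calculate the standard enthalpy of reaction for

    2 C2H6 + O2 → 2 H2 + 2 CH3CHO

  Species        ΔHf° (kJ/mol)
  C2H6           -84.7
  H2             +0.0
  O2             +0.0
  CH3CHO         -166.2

ΔHrxn = -163.0 kJ/mol

Products: 2·(+0.0) + 2·(-166.2) = -332.4
Reactants: 2·(-84.7) + 1·(+0.0) = -169.4
ΔHrxn = (-332.4) − (-169.4) = -163.0 kJ/mol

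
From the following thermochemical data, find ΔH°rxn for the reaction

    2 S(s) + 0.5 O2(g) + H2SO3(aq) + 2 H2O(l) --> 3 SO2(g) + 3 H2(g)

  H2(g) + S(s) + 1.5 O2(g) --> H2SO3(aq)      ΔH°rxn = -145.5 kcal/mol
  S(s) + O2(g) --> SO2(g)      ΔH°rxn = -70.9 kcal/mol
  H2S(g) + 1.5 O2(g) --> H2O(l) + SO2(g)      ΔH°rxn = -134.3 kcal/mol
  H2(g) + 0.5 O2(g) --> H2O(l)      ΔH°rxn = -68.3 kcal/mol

equation 1 reversed: +145.5 kcal/mol
equation 2 × 3: (3)·(-70.9) = -212.7 kcal/mol
equation 3: not needed.
equation 4 reversed and × 2: (-2)·(-68.3) = +136.6 kcal/mol
Combining the equations, ΔH°rxn = (+145.5) + (-212.7) + (+136.6) = 69.4 kcal/mol

ΔH°rxn = 69.4 kcal/mol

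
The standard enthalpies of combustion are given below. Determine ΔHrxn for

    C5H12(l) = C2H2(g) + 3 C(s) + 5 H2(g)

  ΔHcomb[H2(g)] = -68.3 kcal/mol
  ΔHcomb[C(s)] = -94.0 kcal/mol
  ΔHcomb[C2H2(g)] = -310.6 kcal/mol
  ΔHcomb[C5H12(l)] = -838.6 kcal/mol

Using ΔH = Σ nΔHc°(reactants) − Σ nΔHc°(products):
= [1·(-838.6)] − [1·(-310.6) + 3·(-94.0) + 5·(-68.3)]
= 95.5 kcal/mol

ΔHrxn = 95.5 kcal/mol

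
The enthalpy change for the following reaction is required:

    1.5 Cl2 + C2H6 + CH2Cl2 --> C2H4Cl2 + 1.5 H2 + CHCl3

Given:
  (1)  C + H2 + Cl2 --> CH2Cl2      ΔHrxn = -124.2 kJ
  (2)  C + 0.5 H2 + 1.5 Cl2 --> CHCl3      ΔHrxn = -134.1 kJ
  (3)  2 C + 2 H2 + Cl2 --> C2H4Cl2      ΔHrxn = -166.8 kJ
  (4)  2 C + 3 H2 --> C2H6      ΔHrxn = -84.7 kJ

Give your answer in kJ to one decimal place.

ΔHrxn = -92.0 kJ

(1) reversed (CH2Cl2 must end up as a reactant): +124.2 kJ
(2) as written (CHCl3 already on the product side): -134.1 kJ
(3) as written (C2H4Cl2 already on the product side): -166.8 kJ
(4) reversed (C2H6 must end up as a reactant): +84.7 kJ
Since enthalpy is a state function, ΔHrxn = (+124.2) + (-134.1) + (-166.8) + (+84.7) = -92.0 kJ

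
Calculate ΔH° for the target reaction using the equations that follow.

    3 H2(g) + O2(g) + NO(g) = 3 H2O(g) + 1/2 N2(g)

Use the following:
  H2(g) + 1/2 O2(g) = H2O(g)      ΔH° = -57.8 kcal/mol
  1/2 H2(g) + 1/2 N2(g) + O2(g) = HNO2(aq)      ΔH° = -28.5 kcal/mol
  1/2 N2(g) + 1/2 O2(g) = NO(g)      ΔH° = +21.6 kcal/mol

equation 1 × 3: (3)·(-57.8) = -173.4 kcal/mol
equation 2: not needed.
equation 3 reversed: -21.6 kcal/mol
Summing the manipulated equations, ΔH° = (-173.4) + (-21.6) = -195.0 kcal/mol

ΔH° = -195.0 kcal/mol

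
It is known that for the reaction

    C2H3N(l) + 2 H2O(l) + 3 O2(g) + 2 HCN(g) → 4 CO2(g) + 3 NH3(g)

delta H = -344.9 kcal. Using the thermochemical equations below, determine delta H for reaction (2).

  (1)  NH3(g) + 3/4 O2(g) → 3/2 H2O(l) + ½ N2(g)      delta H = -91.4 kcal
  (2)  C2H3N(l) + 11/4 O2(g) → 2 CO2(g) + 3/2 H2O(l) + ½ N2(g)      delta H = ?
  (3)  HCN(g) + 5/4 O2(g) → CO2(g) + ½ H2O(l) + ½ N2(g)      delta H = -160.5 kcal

delta H = -298.1 kcal

(1) reversed and × 3 (reverse to put NH3(g) on the product side; scale by 3 for the 3 NH3(g)): (-3)·(-91.4) = +274.2 kcal
(2) as written (C2H3N(l) already on the reactant side): contributes x
(3) × 2 (scale by 2 for the 2 HCN(g)): (2)·(-160.5) = -321.0 kcal
-344.9 = (+274.2) + (-321.0) + x
x = (-344.9 − (-46.8)) / (1) = -298.1 kcal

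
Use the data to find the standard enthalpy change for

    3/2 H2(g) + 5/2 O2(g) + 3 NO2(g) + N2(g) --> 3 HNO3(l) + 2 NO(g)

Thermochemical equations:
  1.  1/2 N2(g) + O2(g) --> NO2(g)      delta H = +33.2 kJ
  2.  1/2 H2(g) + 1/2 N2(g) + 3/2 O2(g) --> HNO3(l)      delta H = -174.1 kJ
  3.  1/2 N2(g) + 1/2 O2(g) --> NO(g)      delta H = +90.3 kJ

delta H = -441.3 kJ

eq. 1 reversed and × 3 (NO2(g) must end up as a reactant; scale by 3 for the 3 NO2(g)): (-3)·(+33.2) = -99.6 kJ
eq. 2 × 3 (×3 to match 3 HNO3(l) in the target): (3)·(-174.1) = -522.3 kJ
eq. 3 × 2 (scale by 2 for the 2 NO(g)): (2)·(+90.3) = +180.6 kJ
By Hess's law, delta H = (-99.6) + (-522.3) + (+180.6) = -441.3 kJ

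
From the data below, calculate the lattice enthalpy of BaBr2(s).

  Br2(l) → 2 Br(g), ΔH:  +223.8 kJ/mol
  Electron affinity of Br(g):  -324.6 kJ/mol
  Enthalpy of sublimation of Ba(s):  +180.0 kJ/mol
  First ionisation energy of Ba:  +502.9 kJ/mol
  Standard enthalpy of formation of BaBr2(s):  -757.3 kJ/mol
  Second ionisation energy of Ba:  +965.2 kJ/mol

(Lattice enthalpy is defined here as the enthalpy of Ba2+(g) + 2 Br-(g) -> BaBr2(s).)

ΔHf° = 1·ΔHsub + 1·(ΣIE) + 1·D(Br2) + 2·EA + U
-757.3 = 1·(+180.0) + 1·(+1468.1) + 1·(+223.8) + 2·(-324.6) + U
U = -757.3 − (+1222.7) = -1980.0 kJ/mol

U = -1980.0 kJ/mol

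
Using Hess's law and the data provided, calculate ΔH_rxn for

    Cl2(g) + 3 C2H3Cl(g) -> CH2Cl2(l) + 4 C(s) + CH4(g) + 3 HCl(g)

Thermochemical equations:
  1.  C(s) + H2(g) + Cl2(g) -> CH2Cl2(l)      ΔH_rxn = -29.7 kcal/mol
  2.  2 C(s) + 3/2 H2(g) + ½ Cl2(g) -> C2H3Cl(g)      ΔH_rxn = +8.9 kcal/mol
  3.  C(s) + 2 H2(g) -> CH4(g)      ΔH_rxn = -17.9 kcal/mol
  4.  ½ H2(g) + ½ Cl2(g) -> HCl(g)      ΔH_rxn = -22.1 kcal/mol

ΔH_rxn = -140.6 kcal/mol

eq. 1 as written: -29.7 kcal/mol
eq. 2 reversed and × 3: (-3)·(+8.9) = -26.7 kcal/mol
eq. 3 as written: -17.9 kcal/mol
eq. 4 × 3: (3)·(-22.1) = -66.3 kcal/mol
ΔH_rxn = (1)·(-29.7) + (-3)·(+8.9) + (1)·(-17.9) + (3)·(-22.1) = -140.6 kcal/mol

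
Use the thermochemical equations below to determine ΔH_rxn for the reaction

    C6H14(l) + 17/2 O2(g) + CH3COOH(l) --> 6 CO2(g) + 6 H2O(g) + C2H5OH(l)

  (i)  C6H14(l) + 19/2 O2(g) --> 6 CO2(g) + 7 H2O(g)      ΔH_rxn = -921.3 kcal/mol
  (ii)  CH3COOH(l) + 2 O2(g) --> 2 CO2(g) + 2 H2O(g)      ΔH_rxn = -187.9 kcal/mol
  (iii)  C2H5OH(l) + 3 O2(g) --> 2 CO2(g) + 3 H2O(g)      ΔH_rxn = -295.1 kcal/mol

ΔH_rxn = -814.1 kcal/mol

(i) as written: -921.3 kcal/mol
(ii) as written: -187.9 kcal/mol
(iii) reversed: +295.1 kcal/mol
By Hess's law, ΔH_rxn = (-921.3) + (-187.9) + (+295.1) = -814.1 kcal/mol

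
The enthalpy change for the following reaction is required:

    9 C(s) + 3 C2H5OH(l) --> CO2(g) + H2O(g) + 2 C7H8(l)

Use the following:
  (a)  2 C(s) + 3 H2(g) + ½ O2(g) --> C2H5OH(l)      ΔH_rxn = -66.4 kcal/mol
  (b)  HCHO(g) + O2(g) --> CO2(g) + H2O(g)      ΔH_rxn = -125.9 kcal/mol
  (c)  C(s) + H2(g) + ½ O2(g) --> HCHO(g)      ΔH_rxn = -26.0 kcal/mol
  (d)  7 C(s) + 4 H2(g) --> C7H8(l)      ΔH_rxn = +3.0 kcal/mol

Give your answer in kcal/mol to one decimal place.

ΔH_rxn = 53.3 kcal/mol

(a) reversed and × 3 (C2H5OH(l) must end up as a reactant; scale by 3 for the 3 C2H5OH(l)): (-3)·(-66.4) = +199.2 kcal/mol
(b) as written (CO2(g) already on the product side): -125.9 kcal/mol
(c) as written: -26.0 kcal/mol
(d) × 2 (scale by 2 for the 2 C7H8(l)): (2)·(+3.0) = +6.0 kcal/mol
Since enthalpy is a state function, ΔH_rxn = (-3)·(-66.4) + (1)·(-125.9) + (1)·(-26.0) + (2)·(+3.0) = 53.3 kcal/mol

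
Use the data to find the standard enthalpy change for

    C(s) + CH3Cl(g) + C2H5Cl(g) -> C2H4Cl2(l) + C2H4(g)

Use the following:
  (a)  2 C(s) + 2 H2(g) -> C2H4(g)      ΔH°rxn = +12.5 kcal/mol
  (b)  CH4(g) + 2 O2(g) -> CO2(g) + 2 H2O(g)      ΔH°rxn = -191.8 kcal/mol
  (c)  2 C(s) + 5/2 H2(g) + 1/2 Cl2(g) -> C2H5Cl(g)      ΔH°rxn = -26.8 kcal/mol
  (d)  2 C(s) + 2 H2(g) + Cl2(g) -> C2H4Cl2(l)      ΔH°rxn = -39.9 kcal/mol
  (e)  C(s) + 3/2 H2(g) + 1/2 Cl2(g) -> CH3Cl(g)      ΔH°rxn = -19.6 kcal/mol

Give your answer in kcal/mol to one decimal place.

ΔH°rxn = 19.0 kcal/mol

(a) as written (C2H4(g) already on the product side): +12.5 kcal/mol
(b): not needed (CO2(g) appears nowhere else).
(c) reversed (reverse to put C2H5Cl(g) on the reactant side): +26.8 kcal/mol
(d) as written (C2H4Cl2(l) already on the product side): -39.9 kcal/mol
(e) reversed (CH3Cl(g) must end up as a reactant): +19.6 kcal/mol
ΔH°rxn = (+12.5) + (+26.8) + (-39.9) + (+19.6) = 19.0 kcal/mol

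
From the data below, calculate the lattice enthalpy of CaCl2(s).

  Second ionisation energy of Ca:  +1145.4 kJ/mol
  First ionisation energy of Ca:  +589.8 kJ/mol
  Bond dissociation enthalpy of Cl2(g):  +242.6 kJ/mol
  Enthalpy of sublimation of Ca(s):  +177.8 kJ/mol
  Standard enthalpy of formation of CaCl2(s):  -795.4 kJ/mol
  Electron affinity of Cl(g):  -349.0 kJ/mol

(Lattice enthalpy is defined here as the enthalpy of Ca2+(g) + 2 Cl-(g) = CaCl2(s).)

ΔHf° = 1·ΔHsub + 1·(ΣIE) + 1·D(Cl2) + 2·EA + U
-795.4 = 1·(+177.8) + 1·(+1735.2) + 1·(+242.6) + 2·(-349.0) + U
U = -795.4 − (+1457.6) = -2253.0 kJ/mol

U = -2253.0 kJ/mol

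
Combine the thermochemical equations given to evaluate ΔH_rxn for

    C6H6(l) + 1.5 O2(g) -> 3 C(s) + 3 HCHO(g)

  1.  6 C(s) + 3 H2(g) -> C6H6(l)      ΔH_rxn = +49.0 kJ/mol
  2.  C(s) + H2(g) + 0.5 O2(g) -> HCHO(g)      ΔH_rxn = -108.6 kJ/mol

eq. 1 reversed: -49.0 kJ/mol
eq. 2 × 3: (3)·(-108.6) = -325.8 kJ/mol
By Hess's law, ΔH_rxn = (-49.0) + (-325.8) = -374.8 kJ/mol

ΔH_rxn = -374.8 kJ/mol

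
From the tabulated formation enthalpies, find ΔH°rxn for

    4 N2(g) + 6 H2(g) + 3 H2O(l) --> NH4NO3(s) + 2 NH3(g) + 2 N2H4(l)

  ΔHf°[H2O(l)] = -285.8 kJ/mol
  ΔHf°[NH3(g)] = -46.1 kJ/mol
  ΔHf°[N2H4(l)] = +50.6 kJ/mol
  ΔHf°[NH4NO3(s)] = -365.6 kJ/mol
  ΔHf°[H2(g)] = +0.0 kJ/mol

Products: 1·(-365.6) + 2·(-46.1) + 2·(+50.6) = -356.6
Reactants: 4·(+0.0) + 6·(+0.0) + 3·(-285.8) = -857.4
ΔH°rxn = (-356.6) − (-857.4) = 500.8 kJ/mol

ΔH°rxn = 500.8 kJ/mol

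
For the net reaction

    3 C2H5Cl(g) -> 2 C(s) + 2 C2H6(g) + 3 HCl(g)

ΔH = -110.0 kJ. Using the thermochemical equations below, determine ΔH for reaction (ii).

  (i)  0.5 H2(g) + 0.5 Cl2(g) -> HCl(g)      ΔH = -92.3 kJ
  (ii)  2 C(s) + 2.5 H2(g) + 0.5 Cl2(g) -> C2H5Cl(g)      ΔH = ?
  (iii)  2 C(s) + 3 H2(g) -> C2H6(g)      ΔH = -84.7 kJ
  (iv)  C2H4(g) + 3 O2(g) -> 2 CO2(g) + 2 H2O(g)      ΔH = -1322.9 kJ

ΔH = -112.1 kJ

(i) × 3 (×3 to match 3 HCl(g) in the target): (3)·(-92.3) = -276.9 kJ
(ii) reversed and × 3 (reverse to put C2H5Cl(g) on the reactant side; scale by 3 for the 3 C2H5Cl(g)): contributes −3·x
(iii) × 2 (scale by 2 for the 2 C2H6(g)): (2)·(-84.7) = -169.4 kJ
(iv): not needed (CO2(g) appears nowhere else).
-110.0 = (-276.9) + (-169.4) − 3·x
x = (-110.0 − (-446.3)) / (-3) = -112.1 kJ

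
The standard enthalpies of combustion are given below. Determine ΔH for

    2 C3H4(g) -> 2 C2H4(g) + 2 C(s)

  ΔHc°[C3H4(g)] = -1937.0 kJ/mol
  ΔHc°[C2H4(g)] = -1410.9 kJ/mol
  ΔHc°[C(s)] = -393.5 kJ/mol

Using ΔH = Σ nΔHc°(reactants) − Σ nΔHc°(products):
= [2·(-1937.0)] − [2·(-1410.9) + 2·(-393.5)]
= -265.2 kJ/mol

ΔH = -265.2 kJ/mol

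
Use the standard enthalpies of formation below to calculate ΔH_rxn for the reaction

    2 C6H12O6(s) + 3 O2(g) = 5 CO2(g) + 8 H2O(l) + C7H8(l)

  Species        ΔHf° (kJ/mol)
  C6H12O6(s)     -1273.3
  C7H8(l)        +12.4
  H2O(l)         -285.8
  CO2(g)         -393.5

ΔH_rxn = -1694.9 kJ/mol

Products: 5·(-393.5) + 8·(-285.8) + 1·(+12.4) = -4241.5
Reactants: 2·(-1273.3) + 3·(+0.0) = -2546.6
ΔH_rxn = (-4241.5) − (-2546.6) = -1694.9 kJ/mol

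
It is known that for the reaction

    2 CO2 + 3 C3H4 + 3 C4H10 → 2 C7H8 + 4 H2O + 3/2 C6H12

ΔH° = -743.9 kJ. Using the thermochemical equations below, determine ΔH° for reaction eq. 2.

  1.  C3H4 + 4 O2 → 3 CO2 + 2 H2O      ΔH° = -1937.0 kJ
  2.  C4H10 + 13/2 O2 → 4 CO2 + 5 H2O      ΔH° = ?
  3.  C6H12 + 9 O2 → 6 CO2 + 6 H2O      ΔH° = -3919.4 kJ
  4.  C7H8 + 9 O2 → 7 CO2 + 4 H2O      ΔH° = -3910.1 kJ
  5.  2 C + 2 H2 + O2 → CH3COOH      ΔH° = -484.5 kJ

eq. 1 × 3: (3)·(-1937.0) = -5811.0 kJ
eq. 2 × 3: contributes 3·x
eq. 3 reversed and × 3/2: (-3/2)·(-3919.4) = +5879.1 kJ
eq. 4 reversed and × 2: (-2)·(-3910.1) = +7820.2 kJ
eq. 5: not needed.
-743.9 = (-5811.0) + (+5879.1) + (+7820.2) + 3·x
x = (-743.9 − (+7888.3)) / (3) = -2877.4 kJ

ΔH° = -2877.4 kJ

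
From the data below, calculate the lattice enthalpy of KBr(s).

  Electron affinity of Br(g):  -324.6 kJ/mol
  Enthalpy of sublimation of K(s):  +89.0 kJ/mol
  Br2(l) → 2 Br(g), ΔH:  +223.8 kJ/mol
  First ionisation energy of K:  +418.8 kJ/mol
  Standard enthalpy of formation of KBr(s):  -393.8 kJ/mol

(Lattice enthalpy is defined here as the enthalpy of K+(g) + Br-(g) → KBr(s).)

ΔHf° = 1·ΔHsub + 1·(ΣIE) + 1/2·D(Br2) + 1·EA + U
-393.8 = 1·(+89.0) + 1·(+418.8) + 1/2·(+223.8) + 1·(-324.6) + U
U = -393.8 − (+295.1) = -688.9 kJ/mol

U = -688.9 kJ/mol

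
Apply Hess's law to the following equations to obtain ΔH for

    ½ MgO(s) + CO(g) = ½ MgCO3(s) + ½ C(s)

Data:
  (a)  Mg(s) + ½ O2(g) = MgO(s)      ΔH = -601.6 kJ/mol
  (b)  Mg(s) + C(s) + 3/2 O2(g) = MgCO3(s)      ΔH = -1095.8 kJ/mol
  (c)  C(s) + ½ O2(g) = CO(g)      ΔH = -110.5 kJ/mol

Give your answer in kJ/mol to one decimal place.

ΔH = -136.6 kJ/mol

(a) reversed and × 1/2: (-1/2)·(-601.6) = +300.8 kJ/mol
(b) × 1/2: (1/2)·(-1095.8) = -547.9 kJ/mol
(c) reversed: +110.5 kJ/mol
ΔH = (+300.8) + (-547.9) + (+110.5) = -136.6 kJ/mol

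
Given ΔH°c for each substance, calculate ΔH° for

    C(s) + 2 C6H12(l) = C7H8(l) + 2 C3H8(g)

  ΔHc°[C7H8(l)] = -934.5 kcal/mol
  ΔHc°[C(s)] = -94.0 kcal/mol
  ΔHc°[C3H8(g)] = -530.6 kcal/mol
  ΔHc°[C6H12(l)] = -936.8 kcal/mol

With combustion enthalpies, reactants minus products:
= [1·(-94.0) + 2·(-936.8)] − [1·(-934.5) + 2·(-530.6)]
= 28.1 kcal/mol

ΔH° = 28.1 kcal/mol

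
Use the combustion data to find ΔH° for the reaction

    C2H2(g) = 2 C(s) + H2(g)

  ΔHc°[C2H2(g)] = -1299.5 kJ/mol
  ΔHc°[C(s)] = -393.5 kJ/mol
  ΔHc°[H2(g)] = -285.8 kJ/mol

ΔH° = -226.7 kJ/mol

With combustion enthalpies, reactants minus products:
= [1·(-1299.5)] − [2·(-393.5) + 1·(-285.8)]
= -226.7 kJ/mol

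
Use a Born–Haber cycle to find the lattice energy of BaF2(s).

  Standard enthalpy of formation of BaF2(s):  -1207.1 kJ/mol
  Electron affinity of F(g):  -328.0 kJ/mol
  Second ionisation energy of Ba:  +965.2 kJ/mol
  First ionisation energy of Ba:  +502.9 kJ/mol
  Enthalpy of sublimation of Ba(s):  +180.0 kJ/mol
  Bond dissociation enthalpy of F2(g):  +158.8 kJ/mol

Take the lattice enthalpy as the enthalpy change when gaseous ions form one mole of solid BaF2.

ΔHf° = 1·ΔHsub + 1·(ΣIE) + 1·D(F2) + 2·EA + U
-1207.1 = 1·(+180.0) + 1·(+1468.1) + 1·(+158.8) + 2·(-328.0) + U
U = -1207.1 − (+1150.9) = -2358.0 kJ/mol

U = -2358.0 kJ/mol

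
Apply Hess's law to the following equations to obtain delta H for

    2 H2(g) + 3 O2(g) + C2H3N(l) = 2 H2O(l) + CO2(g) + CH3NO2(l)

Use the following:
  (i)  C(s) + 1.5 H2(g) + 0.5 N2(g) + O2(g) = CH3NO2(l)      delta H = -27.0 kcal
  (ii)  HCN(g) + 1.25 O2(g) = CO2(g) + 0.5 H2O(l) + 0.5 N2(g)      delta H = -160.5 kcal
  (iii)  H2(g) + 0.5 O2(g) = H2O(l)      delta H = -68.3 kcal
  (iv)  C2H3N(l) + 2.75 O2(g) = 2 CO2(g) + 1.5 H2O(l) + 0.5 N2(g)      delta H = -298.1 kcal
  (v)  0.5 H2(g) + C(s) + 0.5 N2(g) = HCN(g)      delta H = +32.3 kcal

delta H = -265.2 kcal

(i) as written (CH3NO2(l) already on the product side): -27.0 kcal
(ii) reversed: +160.5 kcal
(iii) as written: -68.3 kcal
(iv) as written (C2H3N(l) already on the reactant side): -298.1 kcal
(v) reversed: -32.3 kcal
delta H = (-27.0) + (+160.5) + (-68.3) + (-298.1) + (-32.3) = -265.2 kcal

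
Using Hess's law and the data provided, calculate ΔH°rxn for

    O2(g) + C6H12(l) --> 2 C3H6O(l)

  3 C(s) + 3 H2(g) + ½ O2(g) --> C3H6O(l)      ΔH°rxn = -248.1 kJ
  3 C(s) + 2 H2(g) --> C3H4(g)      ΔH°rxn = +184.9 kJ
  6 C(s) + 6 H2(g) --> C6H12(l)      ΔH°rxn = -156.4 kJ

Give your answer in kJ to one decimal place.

ΔH°rxn = -339.8 kJ

equation 1 × 2: (2)·(-248.1) = -496.2 kJ
equation 2: not needed.
equation 3 reversed: +156.4 kJ
ΔH°rxn = (-496.2) + (+156.4) = -339.8 kJ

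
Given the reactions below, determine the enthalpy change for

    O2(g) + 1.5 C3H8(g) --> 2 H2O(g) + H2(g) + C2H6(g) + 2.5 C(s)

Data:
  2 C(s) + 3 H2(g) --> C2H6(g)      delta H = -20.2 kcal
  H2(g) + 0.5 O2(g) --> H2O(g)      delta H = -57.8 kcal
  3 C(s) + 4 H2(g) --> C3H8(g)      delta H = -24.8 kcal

delta H = -98.6 kcal

equation 1 as written (C2H6(g) already on the product side): -20.2 kcal
equation 2 × 2 (scale by 2 for the 2 H2O(g)): (2)·(-57.8) = -115.6 kcal
equation 3 reversed and × 3/2 (C3H8(g) must end up as a reactant; ×3/2 to match 3/2 C3H8(g) in the target): (-3/2)·(-24.8) = +37.2 kcal
By Hess's law, delta H = (-20.2) + (-115.6) + (+37.2) = -98.6 kcal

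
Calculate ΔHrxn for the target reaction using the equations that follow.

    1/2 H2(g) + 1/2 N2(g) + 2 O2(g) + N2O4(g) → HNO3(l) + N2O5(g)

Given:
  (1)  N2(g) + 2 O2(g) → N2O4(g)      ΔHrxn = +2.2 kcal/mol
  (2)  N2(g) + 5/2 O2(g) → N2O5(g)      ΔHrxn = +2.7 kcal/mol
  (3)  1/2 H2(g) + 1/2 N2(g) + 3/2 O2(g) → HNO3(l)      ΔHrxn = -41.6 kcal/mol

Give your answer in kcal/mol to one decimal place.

ΔHrxn = -41.1 kcal/mol

(1) reversed: -2.2 kcal/mol
(2) as written: +2.7 kcal/mol
(3) as written: -41.6 kcal/mol
ΔHrxn = (-1)·(+2.2) + (1)·(+2.7) + (1)·(-41.6) = -41.1 kcal/mol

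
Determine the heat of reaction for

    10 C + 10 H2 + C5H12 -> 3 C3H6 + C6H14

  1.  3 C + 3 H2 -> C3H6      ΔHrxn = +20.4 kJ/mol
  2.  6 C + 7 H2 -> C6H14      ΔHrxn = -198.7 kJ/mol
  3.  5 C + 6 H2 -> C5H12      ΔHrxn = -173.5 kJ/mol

ΔHrxn = 36.0 kJ/mol

eq. 1 × 3: (3)·(+20.4) = +61.2 kJ/mol
eq. 2 as written: -198.7 kJ/mol
eq. 3 reversed: +173.5 kJ/mol
Since enthalpy is a state function, ΔHrxn = (3)·(+20.4) + (1)·(-198.7) + (-1)·(-173.5) = 36.0 kJ/mol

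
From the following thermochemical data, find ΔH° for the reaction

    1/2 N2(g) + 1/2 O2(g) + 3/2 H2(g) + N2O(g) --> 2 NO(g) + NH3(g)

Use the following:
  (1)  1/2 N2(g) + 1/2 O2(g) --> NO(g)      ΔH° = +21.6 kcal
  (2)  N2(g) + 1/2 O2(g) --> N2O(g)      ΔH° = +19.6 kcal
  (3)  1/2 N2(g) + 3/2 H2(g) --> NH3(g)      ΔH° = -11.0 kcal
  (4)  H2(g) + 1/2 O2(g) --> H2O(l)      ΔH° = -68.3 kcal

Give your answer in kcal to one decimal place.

ΔH° = 12.6 kcal

(1) × 2 (×2 to match 2 NO(g) in the target): (2)·(+21.6) = +43.2 kcal
(2) reversed (reverse to put N2O(g) on the reactant side): -19.6 kcal
(3) as written (NH3(g) already on the product side): -11.0 kcal
(4): not needed (H2O(l) appears nowhere else).
ΔH° = (2)·(+21.6) + (-1)·(+19.6) + (1)·(-11.0) = 12.6 kcal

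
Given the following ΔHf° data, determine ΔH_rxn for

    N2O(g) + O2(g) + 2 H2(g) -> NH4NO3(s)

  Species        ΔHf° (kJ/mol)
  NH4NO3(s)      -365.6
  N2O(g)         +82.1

ΔH°rxn = Σ nΔHf°(products) − Σ nΔHf°(reactants).
Products: 1·(-365.6) = -365.6
Reactants: 1·(+82.1) + 1·(+0.0) + 2·(+0.0) = +82.1
ΔH_rxn = (-365.6) − (+82.1) = -447.7 kJ/mol

ΔH_rxn = -447.7 kJ/mol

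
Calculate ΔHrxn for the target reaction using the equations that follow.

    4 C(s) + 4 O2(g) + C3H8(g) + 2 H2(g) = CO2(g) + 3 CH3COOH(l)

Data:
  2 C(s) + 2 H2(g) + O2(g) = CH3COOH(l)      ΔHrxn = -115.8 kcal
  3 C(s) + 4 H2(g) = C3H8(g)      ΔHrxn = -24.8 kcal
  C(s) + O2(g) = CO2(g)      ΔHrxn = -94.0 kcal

ΔHrxn = -416.6 kcal

equation 1 × 3: (3)·(-115.8) = -347.4 kcal
equation 2 reversed: +24.8 kcal
equation 3 as written: -94.0 kcal
By Hess's law, ΔHrxn = (3)·(-115.8) + (-1)·(-24.8) + (1)·(-94.0) = -416.6 kcal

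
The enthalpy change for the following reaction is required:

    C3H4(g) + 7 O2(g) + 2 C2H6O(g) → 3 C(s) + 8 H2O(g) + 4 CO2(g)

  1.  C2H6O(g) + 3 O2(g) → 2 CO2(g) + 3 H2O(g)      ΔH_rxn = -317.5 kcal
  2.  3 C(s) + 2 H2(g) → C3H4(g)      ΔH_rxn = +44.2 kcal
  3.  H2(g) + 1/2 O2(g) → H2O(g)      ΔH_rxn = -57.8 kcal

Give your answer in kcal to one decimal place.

ΔH_rxn = -794.8 kcal

eq. 1 × 2 (×2 to match 2 C2H6O(g) in the target): (2)·(-317.5) = -635.0 kcal
eq. 2 reversed (reverse to put C3H4(g) on the reactant side): -44.2 kcal
eq. 3 × 2: (2)·(-57.8) = -115.6 kcal
Summing the manipulated equations, ΔH_rxn = (2)·(-317.5) + (-1)·(+44.2) + (2)·(-57.8) = -794.8 kcal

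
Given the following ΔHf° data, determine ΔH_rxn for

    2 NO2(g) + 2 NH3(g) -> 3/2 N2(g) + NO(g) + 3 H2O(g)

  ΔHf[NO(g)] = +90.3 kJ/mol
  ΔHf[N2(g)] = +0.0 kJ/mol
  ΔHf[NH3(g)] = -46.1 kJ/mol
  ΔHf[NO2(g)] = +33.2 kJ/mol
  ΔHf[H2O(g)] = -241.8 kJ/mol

ΔH_rxn = -609.3 kJ/mol

ΔH°rxn = Σ nΔHf°(products) − Σ nΔHf°(reactants).
Products: 3/2·(+0.0) + 1·(+90.3) + 3·(-241.8) = -635.1
Reactants: 2·(+33.2) + 2·(-46.1) = -25.8
ΔH_rxn = (-635.1) − (-25.8) = -609.3 kJ/mol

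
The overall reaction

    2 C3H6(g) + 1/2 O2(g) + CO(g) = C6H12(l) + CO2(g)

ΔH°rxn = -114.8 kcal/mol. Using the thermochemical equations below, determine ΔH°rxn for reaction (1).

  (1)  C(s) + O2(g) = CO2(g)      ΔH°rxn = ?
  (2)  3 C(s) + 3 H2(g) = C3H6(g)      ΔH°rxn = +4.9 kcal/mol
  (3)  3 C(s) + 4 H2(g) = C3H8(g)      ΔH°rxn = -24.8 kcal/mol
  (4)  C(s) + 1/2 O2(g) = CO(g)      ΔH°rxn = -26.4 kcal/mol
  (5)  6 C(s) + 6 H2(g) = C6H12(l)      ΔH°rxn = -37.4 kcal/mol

(1) as written: contributes x
(2) reversed and × 2: (-2)·(+4.9) = -9.8 kcal/mol
(3): not needed.
(4) reversed: +26.4 kcal/mol
(5) as written: -37.4 kcal/mol
-114.8 = (-9.8) + (+26.4) + (-37.4) + x
x = (-114.8 − (-20.8)) / (1) = -94.0 kcal/mol

ΔH°rxn = -94.0 kcal/mol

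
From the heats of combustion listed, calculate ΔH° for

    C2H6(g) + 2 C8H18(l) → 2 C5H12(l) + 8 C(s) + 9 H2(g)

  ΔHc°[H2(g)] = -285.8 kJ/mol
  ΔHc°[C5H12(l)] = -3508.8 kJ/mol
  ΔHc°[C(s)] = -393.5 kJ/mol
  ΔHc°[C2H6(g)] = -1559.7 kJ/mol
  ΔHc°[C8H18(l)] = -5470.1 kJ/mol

With combustion enthalpies, reactants minus products:
= [1·(-1559.7) + 2·(-5470.1)] − [2·(-3508.8) + 8·(-393.5) + 9·(-285.8)]
= 237.9 kJ/mol

ΔH° = 237.9 kJ/mol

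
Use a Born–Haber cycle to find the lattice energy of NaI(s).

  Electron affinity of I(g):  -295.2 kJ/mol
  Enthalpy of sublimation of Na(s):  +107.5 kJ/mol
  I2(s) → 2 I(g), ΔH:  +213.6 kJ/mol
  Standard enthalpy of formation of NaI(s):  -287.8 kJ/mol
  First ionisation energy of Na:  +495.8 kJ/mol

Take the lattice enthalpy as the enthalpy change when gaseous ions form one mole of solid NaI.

ΔHf° = 1·ΔHsub + 1·(ΣIE) + 1/2·D(I2) + 1·EA + U
-287.8 = 1·(+107.5) + 1·(+495.8) + 1/2·(+213.6) + 1·(-295.2) + U
U = -287.8 − (+414.9) = -702.7 kJ/mol

U = -702.7 kJ/mol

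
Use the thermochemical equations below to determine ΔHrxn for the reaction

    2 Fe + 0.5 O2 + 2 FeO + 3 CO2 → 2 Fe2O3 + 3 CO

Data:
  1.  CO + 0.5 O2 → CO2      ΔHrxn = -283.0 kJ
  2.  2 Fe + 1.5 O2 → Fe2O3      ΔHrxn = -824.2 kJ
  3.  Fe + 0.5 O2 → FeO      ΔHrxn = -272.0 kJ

ΔHrxn = -255.4 kJ

eq. 1 reversed and × 3 (reverse to put CO on the product side; scale by 3 for the 3 CO): (-3)·(-283.0) = +849.0 kJ
eq. 2 × 2 (scale by 2 for the 2 Fe2O3): (2)·(-824.2) = -1648.4 kJ
eq. 3 reversed and × 2 (FeO must end up as a reactant; scale by 2 for the 2 FeO): (-2)·(-272.0) = +544.0 kJ
Combining the equations, ΔHrxn = (+849.0) + (-1648.4) + (+544.0) = -255.4 kJ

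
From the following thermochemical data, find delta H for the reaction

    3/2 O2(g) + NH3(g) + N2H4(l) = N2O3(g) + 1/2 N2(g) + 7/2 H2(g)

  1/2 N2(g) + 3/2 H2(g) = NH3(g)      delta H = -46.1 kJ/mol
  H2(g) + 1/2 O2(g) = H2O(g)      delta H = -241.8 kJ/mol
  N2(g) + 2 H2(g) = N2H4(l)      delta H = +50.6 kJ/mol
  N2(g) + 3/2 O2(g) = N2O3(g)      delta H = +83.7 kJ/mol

delta H = 79.2 kJ/mol

equation 1 reversed (reverse to put NH3(g) on the reactant side): +46.1 kJ/mol
equation 2: not needed (H2O(g) appears nowhere else).
equation 3 reversed (N2H4(l) must end up as a reactant): -50.6 kJ/mol
equation 4 as written (N2O3(g) already on the product side): +83.7 kJ/mol
Since enthalpy is a state function, delta H = (-1)·(-46.1) + (-1)·(+50.6) + (1)·(+83.7) = 79.2 kJ/mol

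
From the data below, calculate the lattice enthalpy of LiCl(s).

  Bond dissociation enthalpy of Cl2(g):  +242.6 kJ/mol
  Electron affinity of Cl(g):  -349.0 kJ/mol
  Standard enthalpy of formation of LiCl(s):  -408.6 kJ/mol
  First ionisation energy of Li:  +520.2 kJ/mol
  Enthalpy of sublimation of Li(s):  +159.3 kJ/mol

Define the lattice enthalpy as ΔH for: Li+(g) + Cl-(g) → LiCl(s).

ΔHf° = 1·ΔHsub + 1·(ΣIE) + 1/2·D(Cl2) + 1·EA + U
-408.6 = 1·(+159.3) + 1·(+520.2) + 1/2·(+242.6) + 1·(-349.0) + U
U = -408.6 − (+451.8) = -860.4 kJ/mol

U = -860.4 kJ/mol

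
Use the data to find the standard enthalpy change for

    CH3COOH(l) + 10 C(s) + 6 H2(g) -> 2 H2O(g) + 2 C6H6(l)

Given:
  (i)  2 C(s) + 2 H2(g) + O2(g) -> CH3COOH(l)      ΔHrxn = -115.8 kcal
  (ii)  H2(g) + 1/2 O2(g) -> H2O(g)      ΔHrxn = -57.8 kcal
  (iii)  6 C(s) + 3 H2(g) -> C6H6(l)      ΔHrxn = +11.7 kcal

ΔHrxn = 23.6 kcal

(i) reversed: +115.8 kcal
(ii) × 2: (2)·(-57.8) = -115.6 kcal
(iii) × 2: (2)·(+11.7) = +23.4 kcal
ΔHrxn = (+115.8) + (-115.6) + (+23.4) = 23.6 kcal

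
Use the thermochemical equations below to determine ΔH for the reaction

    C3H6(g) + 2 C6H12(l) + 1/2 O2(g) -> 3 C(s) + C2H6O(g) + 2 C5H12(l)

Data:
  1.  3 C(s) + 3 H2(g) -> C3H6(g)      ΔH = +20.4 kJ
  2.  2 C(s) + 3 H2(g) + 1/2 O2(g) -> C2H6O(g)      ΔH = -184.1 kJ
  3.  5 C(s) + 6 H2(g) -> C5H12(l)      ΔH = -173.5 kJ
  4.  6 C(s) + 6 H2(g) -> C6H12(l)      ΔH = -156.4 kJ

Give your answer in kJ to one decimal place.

ΔH = -238.7 kJ

eq. 1 reversed: -20.4 kJ
eq. 2 as written: -184.1 kJ
eq. 3 × 2: (2)·(-173.5) = -347.0 kJ
eq. 4 reversed and × 2: (-2)·(-156.4) = +312.8 kJ
ΔH = (-1)·(+20.4) + (1)·(-184.1) + (2)·(-173.5) + (-2)·(-156.4) = -238.7 kJ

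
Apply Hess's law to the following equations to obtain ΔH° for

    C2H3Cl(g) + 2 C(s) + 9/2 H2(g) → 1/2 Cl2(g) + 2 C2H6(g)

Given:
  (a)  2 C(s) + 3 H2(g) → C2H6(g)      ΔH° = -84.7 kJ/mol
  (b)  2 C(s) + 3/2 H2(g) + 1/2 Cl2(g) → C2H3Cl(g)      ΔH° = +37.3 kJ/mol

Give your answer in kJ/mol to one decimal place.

ΔH° = -206.7 kJ/mol

(a) × 2: (2)·(-84.7) = -169.4 kJ/mol
(b) reversed: -37.3 kJ/mol
Summing the manipulated equations, ΔH° = (2)·(-84.7) + (-1)·(+37.3) = -206.7 kJ/mol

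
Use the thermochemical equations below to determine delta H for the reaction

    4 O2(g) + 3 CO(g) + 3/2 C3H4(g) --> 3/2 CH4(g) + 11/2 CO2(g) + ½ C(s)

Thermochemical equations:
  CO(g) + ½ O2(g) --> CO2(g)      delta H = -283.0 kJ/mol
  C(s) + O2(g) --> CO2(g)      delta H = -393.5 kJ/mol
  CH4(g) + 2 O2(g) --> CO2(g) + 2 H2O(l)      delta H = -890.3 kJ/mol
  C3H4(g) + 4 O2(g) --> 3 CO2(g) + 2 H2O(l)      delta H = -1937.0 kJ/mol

delta H = -2222.3 kJ/mol

equation 1 × 3 (×3 to match 3 CO(g) in the target): (3)·(-283.0) = -849.0 kJ/mol
equation 2 reversed and × 1/2 (C(s) must end up as a product; scale by 1/2 for the 1/2 C(s)): (-1/2)·(-393.5) = +196.75 kJ/mol
equation 3 reversed and × 3/2 (CH4(g) must end up as a product; ×3/2 to match 3/2 CH4(g) in the target): (-3/2)·(-890.3) = +1335.45 kJ/mol
equation 4 × 3/2 (×3/2 to match 3/2 C3H4(g) in the target): (3/2)·(-1937.0) = -2905.5 kJ/mol
By Hess's law, delta H = (-849.0) + (+196.75) + (+1335.45) + (-2905.5) = -2222.3 kJ/mol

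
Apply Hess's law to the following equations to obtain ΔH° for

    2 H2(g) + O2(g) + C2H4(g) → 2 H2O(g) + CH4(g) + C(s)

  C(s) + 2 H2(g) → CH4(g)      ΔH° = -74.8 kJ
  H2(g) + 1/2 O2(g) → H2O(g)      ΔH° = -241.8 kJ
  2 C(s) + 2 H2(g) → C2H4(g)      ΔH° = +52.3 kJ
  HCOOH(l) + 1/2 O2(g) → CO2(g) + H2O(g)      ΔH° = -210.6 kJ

ΔH° = -610.7 kJ

equation 1 as written: -74.8 kJ
equation 2 × 2: (2)·(-241.8) = -483.6 kJ
equation 3 reversed: -52.3 kJ
equation 4: not needed.
By Hess's law, ΔH° = (-74.8) + (-483.6) + (-52.3) = -610.7 kJ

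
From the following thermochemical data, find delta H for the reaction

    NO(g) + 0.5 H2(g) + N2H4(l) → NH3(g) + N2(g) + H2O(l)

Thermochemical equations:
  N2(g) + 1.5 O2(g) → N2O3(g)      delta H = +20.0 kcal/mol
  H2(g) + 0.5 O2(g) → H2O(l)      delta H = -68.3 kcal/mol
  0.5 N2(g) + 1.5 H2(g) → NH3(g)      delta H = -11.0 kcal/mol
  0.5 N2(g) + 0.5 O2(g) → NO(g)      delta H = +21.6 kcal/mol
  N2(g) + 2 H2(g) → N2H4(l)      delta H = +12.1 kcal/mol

equation 1: not needed.
equation 2 as written: -68.3 kcal/mol
equation 3 as written: -11.0 kcal/mol
equation 4 reversed: -21.6 kcal/mol
equation 5 reversed: -12.1 kcal/mol
delta H = (1)·(-68.3) + (1)·(-11.0) + (-1)·(+21.6) + (-1)·(+12.1) = -113.0 kcal/mol

delta H = -113.0 kcal/mol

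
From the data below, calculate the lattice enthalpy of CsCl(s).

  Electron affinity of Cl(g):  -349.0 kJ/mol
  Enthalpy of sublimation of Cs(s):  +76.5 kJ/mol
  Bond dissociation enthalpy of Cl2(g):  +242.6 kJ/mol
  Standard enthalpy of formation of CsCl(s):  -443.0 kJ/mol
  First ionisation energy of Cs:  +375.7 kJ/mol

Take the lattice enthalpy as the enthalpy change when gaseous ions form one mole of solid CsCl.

ΔHf° = 1·ΔHsub + 1·(ΣIE) + 1/2·D(Cl2) + 1·EA + U
-443.0 = 1·(+76.5) + 1·(+375.7) + 1/2·(+242.6) + 1·(-349.0) + U
U = -443.0 − (+224.5) = -667.5 kJ/mol

U = -667.5 kJ/mol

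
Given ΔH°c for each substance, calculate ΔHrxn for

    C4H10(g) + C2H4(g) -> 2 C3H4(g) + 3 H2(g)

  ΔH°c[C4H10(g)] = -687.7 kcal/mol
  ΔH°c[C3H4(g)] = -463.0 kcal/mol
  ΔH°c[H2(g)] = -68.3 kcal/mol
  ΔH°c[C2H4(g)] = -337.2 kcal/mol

ΔHrxn = 106.0 kcal/mol

Using ΔH = Σ nΔHc°(reactants) − Σ nΔHc°(products):
= [1·(-687.7) + 1·(-337.2)] − [2·(-463.0) + 3·(-68.3)]
= 106.0 kcal/mol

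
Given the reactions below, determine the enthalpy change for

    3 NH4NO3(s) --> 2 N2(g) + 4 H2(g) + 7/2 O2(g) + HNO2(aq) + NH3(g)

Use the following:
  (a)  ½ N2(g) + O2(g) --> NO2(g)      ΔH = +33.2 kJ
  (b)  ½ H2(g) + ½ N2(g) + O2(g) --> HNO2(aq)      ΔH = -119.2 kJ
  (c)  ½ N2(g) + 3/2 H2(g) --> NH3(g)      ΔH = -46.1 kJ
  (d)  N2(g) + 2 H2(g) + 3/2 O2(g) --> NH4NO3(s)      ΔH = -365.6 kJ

ΔH = 931.5 kJ

(a): not needed (NO2(g) appears nowhere else).
(b) as written (HNO2(aq) already on the product side): -119.2 kJ
(c) as written (NH3(g) already on the product side): -46.1 kJ
(d) reversed and × 3 (NH4NO3(s) must end up as a reactant; ×3 to match 3 NH4NO3(s) in the target): (-3)·(-365.6) = +1096.8 kJ
ΔH = (1)·(-119.2) + (1)·(-46.1) + (-3)·(-365.6) = 931.5 kJ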